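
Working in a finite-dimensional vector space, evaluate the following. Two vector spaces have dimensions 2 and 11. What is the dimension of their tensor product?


The dimension of a tensor product is the product of dimensions.
dim(V) = 2, dim(W) = 11
dim(V (x) W) = 2 * 11 = 22

22


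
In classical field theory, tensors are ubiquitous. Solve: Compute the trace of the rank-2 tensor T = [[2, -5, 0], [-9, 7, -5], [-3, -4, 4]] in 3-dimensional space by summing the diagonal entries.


The contraction (trace) of a rank-2 tensor is the sum of its diagonal elements.
Diagonal entries: A[1,1] = 2, A[2,2] = 7, A[3,3] = 4
Tr(A) = 2 + 7 + 4 = 13

13


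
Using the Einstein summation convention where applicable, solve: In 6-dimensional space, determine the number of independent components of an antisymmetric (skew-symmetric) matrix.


An antisymmetric rank-2 tensor satisfies A_{ij} = -A_{ji}, so diagonal entries are zero.
The independent components are the upper-triangular entries: C(n, 2) = n(n-1)/2.
n = 6
C(6, 2) = 6 * 5 / 2 = 30 / 2 = 15

15


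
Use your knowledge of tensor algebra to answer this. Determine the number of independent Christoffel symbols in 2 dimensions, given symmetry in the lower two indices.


Christoffel symbols Gamma^k_{ij} are symmetric in i,j, so there are d * d(d+1)/2 independent symbols.
d = 2
d(d+1)/2 = 2 * 3 / 2 = 3
Total = 2 * 3 = 6

6


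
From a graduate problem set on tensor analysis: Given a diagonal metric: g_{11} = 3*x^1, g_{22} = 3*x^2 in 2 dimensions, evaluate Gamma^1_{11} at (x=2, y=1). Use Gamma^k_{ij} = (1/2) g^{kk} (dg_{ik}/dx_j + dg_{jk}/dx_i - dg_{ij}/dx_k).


For a diagonal metric, Gamma^k_{ij} = (1/2) g^{kk} (dg_{ik}/dx_j + dg_{jk}/dx_i - dg_{ij}/dx_k).
The metric is diagonal, so g_{ab} = 0 for a != b.
At the given point: g_{11} = 6, g_{22} = 12
g^{11} = 1/6
dg_{11}/dx_1 = dg_{11}/dx_1 = 3
dg_{11}/dx_1 = dg_{11}/dx_1 = 3
dg_{11}/dx_1 = dg_{11}/dx_1 = 3
Numerator = 3 + 3 - 3 = 3
Gamma^1_{11} = 3 / (2 * 6) = 1/4

1/4


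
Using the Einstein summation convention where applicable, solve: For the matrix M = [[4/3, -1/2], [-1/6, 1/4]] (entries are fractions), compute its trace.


The trace is the sum of diagonal entries.
Diagonal: M[1,1] = 4/3, M[2,2] = 1/4
Tr(M) = 4/3 + 1/4
Computing step by step:
After adding M[1,1]: 4/3
After adding M[2,2]: 19/12
Tr(M) = 19/12

19/12


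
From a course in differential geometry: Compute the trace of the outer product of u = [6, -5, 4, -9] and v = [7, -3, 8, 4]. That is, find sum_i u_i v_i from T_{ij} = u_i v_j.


The outer product gives T_{ij} = u_i v_j.
The trace (contraction) is Tr(T) = sum_i T_{ii} = sum_i u_i v_i.
Diagonal entries:
T_{11} = u_1 * v_1 = 6 * 7 = 42
T_{22} = u_2 * v_2 = -5 * -3 = 15
T_{33} = u_3 * v_3 = 4 * 8 = 32
T_{44} = u_4 * v_4 = -9 * 4 = -36
Tr(T) = 42 + 15 + 32 + -36 = 53

53


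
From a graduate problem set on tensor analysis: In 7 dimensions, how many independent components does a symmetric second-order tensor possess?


A symmetric rank-2 tensor in d dimensions has d(d+1)/2 independent components.
d = 7
d(d+1)/2 = 7 * 8 / 2 = 56 / 2 = 28

28


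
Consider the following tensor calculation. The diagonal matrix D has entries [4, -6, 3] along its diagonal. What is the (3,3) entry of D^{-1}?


For a diagonal matrix, the inverse has entries (D^{-1})_{ii} = 1/d_{ii}.
The diagonal entries are: d_{11} = 4, d_{22} = -6, d_{33} = 3
We need (D^{-1})_{33} = 1/d_{33} = 1/3 = 1/3

1/3


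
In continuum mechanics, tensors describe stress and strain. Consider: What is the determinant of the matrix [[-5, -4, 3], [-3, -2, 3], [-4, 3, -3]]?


Expanding along the first row, det(A) = a11*M_11 - a12*M_12 + a13*M_13, where M_1j is the (1,j) minor.
Minor M_11 = -2*-3 - 3*3 = -3
Minor M_12 = -3*-3 - 3*-4 = 21
Minor M_13 = -3*3 - -2*-4 = -17
det = -5*(-3) - -4*(21) + 3*(-17)
    = 15 - -84 + -51
    = 48

48


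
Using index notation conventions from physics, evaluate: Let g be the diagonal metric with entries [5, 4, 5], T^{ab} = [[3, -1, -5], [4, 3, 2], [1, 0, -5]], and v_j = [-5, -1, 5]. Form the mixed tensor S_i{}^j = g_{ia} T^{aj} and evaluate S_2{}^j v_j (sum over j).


Step 1: lower the first index. For a diagonal metric, g_{ia} T^{aj} = g_{ii} T^{ij} (no sum on i).
g_{22} = 4
S_2{}^1 = 4 * T^{21} = 4 * 4 = 16
S_2{}^2 = 4 * T^{22} = 4 * 3 = 12
S_2{}^3 = 4 * T^{23} = 4 * 2 = 8
Step 2: contract S_2{}^j with v_j.
S_2{}^1 * v_1 = 16 * -5 = -80
S_2{}^2 * v_2 = 12 * -1 = -12
S_2{}^3 * v_3 = 8 * 5 = 40
Result = -80 + -12 + 40 = -52

-52


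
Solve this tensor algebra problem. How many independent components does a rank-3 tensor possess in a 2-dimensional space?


The number of components of a rank-r tensor in d dimensions is d^r.
Here d = 2 and r = 3.
2^3 = 8

8


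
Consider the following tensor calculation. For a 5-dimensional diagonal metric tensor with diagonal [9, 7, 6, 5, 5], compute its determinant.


For a diagonal metric, the determinant is the product of diagonal entries.
Diagonal entries: 9, 7, 6, 5, 5
det(g) = 9 * 7 * 6 * 5 * 5 = 9450

9450


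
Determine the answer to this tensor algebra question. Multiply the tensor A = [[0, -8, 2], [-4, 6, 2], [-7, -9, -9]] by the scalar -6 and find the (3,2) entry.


Scalar multiplication: (cA)_{ij} = c * A_{ij}.
c = -6
A_{32} = -9
(cA)_{32} = -6 * -9 = 54

54


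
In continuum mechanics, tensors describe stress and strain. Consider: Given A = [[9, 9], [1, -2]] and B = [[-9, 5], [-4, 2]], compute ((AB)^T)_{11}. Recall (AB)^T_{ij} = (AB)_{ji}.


(AB)^T_{ij} = (AB)_{ji} = sum_k A_{jk} B_{ki}.
For i=1, j=1 we need (AB)_{11}:
A_{11} * B_{11} = 9 * -9 = -81
A_{12} * B_{21} = 9 * -4 = -36
Sum = -81 + -36 = -117

-117


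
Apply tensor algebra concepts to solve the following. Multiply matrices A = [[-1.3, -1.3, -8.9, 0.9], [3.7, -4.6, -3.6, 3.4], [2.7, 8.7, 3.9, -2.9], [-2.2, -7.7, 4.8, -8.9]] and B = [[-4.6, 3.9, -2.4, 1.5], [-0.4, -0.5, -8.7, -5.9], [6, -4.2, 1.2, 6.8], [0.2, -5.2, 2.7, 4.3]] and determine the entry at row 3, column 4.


(AB)_{ij} = sum_k A_{ik} B_{kj}.
For i=3, j=4:
A_{31} * B_{14} = 2.7 * 1.5 = 4.05
A_{32} * B_{24} = 8.7 * -5.9 = -51.33
A_{33} * B_{34} = 3.9 * 6.8 = 26.52
A_{34} * B_{44} = -2.9 * 4.3 = -12.47
Sum = 4.05 + -51.33 + 26.52 + -12.47 = -33.23

-33.23


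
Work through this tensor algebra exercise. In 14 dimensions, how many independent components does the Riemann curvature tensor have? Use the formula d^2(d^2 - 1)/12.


The Riemann tensor in d dimensions has d^2(d^2 - 1)/12 independent components.
d = 14, so d^2 = 196
d^2 - 1 = 195
d^2(d^2 - 1) = 196 * 195 = 38220
Divide by 12: 38220 / 12 = 3185

3185


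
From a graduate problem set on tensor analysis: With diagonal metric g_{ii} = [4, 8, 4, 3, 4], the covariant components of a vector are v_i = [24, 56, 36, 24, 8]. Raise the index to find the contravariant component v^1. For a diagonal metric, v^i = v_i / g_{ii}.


To raise an index with a diagonal metric: v^i = v_i / g_{ii}.
For index 1: v_1 = 24, g_{11} = 4
v^1 = 24 / 4 = 6

6


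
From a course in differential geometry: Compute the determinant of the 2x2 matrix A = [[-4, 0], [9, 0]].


For a 2x2 matrix [[a, b], [c, d]], det = a*d - b*c.
a = -4, b = 0, c = 9, d = 0
a*d = -4 * 0 = 0
b*c = 0 * 9 = 0
det = 0 - 0 = 0

0


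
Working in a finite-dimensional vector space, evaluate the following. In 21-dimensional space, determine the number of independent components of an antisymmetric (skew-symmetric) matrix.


An antisymmetric rank-2 tensor satisfies A_{ij} = -A_{ji}, so diagonal entries are zero.
The independent components are the upper-triangular entries: C(n, 2) = n(n-1)/2.
n = 21
C(21, 2) = 21 * 20 / 2 = 420 / 2 = 210

210


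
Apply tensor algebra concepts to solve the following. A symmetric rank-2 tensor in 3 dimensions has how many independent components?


A symmetric rank-2 tensor in d dimensions has d(d+1)/2 independent components.
d = 3
d(d+1)/2 = 3 * 4 / 2 = 12 / 2 = 6

6


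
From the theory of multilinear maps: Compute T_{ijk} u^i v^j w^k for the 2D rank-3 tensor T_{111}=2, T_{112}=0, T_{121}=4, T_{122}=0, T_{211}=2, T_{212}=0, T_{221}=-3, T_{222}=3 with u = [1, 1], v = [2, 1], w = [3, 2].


S = sum over i,j,k of T_{ijk} u_i v_j w_k. Expanding all 8 terms:
T_{111}*u_1*v_1*w_1 = 2*1*2*3 = 12  (running total: 12)
T_{112}*u_1*v_1*w_2 = 0*1*2*2 = 0  (running total: 12)
T_{121}*u_1*v_2*w_1 = 4*1*1*3 = 12  (running total: 24)
T_{122}*u_1*v_2*w_2 = 0*1*1*2 = 0  (running total: 24)
T_{211}*u_2*v_1*w_1 = 2*1*2*3 = 12  (running total: 36)
T_{212}*u_2*v_1*w_2 = 0*1*2*2 = 0  (running total: 36)
T_{221}*u_2*v_2*w_1 = -3*1*1*3 = -9  (running total: 27)
T_{222}*u_2*v_2*w_2 = 3*1*1*2 = 6  (running total: 33)
S = 33

33


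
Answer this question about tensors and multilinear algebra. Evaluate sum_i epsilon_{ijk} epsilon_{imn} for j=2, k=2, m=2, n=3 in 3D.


Using the identity: epsilon_{ijk} epsilon_{imn} = delta_{jm} delta_{kn} - delta_{jn} delta_{km}.
delta_{22} = 1
delta_{23} = 0
delta_{23} = 0
delta_{22} = 1
Result = 1 * 0 - 0 * 1 = 0 - 0 = 0

0


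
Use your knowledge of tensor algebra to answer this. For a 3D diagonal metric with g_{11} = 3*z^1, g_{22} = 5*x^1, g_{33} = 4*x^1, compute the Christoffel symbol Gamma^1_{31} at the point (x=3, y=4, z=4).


For a diagonal metric, Gamma^k_{ij} = (1/2) g^{kk} (dg_{ik}/dx_j + dg_{jk}/dx_i - dg_{ij}/dx_k).
The metric is diagonal, so g_{ab} = 0 for a != b.
At the given point: g_{11} = 12, g_{22} = 15, g_{33} = 12
g^{11} = 1/12
dg_{31}/dx_1 = 0 (off-diagonal)
dg_{11}/dx_3 = dg_{11}/dx_3 = 3
dg_{31}/dx_1 = 0 (off-diagonal)
Numerator = 0 + 3 - 0 = 3
Gamma^1_{31} = 3 / (2 * 12) = 1/8

1/8


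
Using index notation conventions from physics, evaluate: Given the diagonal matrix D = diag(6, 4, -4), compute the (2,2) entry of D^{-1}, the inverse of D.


For a diagonal matrix, the inverse has entries (D^{-1})_{ii} = 1/d_{ii}.
The diagonal entries are: d_{11} = 6, d_{22} = 4, d_{33} = -4
We need (D^{-1})_{22} = 1/d_{22} = 1/4 = 1/4

1/4


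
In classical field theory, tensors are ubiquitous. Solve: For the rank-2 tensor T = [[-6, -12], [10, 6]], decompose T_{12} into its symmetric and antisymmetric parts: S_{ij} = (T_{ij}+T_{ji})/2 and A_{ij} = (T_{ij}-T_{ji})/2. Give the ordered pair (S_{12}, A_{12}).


T_{12} = -12
T_{21} = 10
S_{12} = (-12 + 10)/2 = -2/2 = -1
A_{12} = (-12 - 10)/2 = -22/2 = -11
Check: S + A = -1 + -11 = -12 = T_{12}.

(-1, -11)


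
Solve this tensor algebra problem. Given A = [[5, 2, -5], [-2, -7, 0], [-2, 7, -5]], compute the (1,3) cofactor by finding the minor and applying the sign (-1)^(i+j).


To find cofactor C_{13}, delete row 1 and column 3.
The resulting 2x2 submatrix is: [[-2, -7], [-2, 7]]
Minor M_{13} = -2*7 - -7*-2
  = -14 - 14 = -28
Sign = (-1)^(1+3) = (-1)^4 = 1
Cofactor C_{13} = 1 * -28 = -28

-28


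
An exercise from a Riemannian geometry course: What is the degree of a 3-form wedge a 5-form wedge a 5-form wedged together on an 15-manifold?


The degree of a wedge product is the sum of the degrees of the individual forms.
Degrees: 3, 5, 5
Total degree = 3 + 5 + 5 = 13

13


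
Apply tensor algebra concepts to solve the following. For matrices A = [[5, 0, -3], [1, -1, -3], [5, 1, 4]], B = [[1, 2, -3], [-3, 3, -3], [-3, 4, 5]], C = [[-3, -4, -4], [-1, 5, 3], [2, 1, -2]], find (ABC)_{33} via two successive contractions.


(ABC)_{33} = sum_m (AB)_{3m} C_{m3}. First compute row 3 of AB.
(AB)_{31} = 5*1 + 1*-3 + 4*-3 = -10
(AB)_{32} = 5*2 + 1*3 + 4*4 = 29
(AB)_{33} = 5*-3 + 1*-3 + 4*5 = 2
Now contract with column 3 of C:
(AB)_{31} * C_{13} = -10 * -4 = 40
(AB)_{32} * C_{23} = 29 * 3 = 87
(AB)_{33} * C_{33} = 2 * -2 = -4
(ABC)_{33} = 40 + 87 + -4 = 123

123


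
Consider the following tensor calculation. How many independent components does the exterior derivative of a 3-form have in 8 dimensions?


The exterior derivative of a p-form is a (p+1)-form.
Its number of independent components is C(n, p+1).
n = 8, p+1 = 4
C(8, 4) = 70

70


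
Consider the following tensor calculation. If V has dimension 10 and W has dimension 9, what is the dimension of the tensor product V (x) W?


The dimension of a tensor product is the product of dimensions.
dim(V) = 10, dim(W) = 9
dim(V (x) W) = 10 * 9 = 90

90


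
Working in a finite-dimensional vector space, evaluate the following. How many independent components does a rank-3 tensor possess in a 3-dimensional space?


The number of components of a rank-r tensor in d dimensions is d^r.
Here d = 3 and r = 3.
3^3 = 27

27


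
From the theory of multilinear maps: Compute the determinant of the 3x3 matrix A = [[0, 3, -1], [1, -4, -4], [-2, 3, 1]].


Expanding along the first row, det(A) = a11*M_11 - a12*M_12 + a13*M_13, where M_1j is the (1,j) minor.
Minor M_11 = -4*1 - -4*3 = 8
Minor M_12 = 1*1 - -4*-2 = -7
Minor M_13 = 1*3 - -4*-2 = -5
det = 0*(8) - 3*(-7) + -1*(-5)
    = 0 - -21 + 5
    = 26

26


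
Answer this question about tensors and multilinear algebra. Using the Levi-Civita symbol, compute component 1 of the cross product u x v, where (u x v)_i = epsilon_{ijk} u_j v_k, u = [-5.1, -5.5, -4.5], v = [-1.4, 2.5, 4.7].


(u x v)_1 = sum_{j,k} epsilon_{1jk} u_j v_k. Only permutations of (1,2,3) contribute; the two non-zero terms are:
eps_{123} u_2 v_3 = 1 * -5.5 * 4.7 = -25.85
eps_{132} u_3 v_2 = -1 * -4.5 * 2.5 = 11.25
(u x v)_1 = -14.6

-14.6


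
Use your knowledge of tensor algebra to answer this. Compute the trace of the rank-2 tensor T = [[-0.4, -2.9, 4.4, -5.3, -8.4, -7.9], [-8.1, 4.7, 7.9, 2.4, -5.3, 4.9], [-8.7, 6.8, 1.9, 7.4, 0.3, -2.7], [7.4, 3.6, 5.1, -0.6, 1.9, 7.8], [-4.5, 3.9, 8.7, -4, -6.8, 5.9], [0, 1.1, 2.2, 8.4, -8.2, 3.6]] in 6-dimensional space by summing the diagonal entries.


The contraction (trace) of a rank-2 tensor is the sum of its diagonal elements.
Diagonal entries: A[1,1] = -0.4, A[2,2] = 4.7, A[3,3] = 1.9, A[4,4] = -0.6, A[5,5] = -6.8, A[6,6] = 3.6
Tr(A) = -0.4 + 4.7 + 1.9 + -0.6 + -6.8 + 3.6 = 2.4

2.4


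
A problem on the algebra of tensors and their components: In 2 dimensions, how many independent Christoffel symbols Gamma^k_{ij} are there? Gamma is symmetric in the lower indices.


Christoffel symbols Gamma^k_{ij} are symmetric in i,j, so there are d * d(d+1)/2 independent symbols.
d = 2
d(d+1)/2 = 2 * 3 / 2 = 3
Total = 2 * 3 = 6

6


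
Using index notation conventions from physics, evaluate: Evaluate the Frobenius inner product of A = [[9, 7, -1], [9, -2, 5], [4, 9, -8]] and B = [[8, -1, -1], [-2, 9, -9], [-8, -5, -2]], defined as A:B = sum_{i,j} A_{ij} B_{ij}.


A:B = sum over all i,j of A_{ij} * B_{ij}.
Row 1: 9*8=72, 7*-1=-7, -1*-1=1 => row sum = 66
Row 2: 9*-2=-18, -2*9=-18, 5*-9=-45 => row sum = -81
Row 3: 4*-8=-32, 9*-5=-45, -8*-2=16 => row sum = -61
Total = 66 + -81 + -61 = -76

-76


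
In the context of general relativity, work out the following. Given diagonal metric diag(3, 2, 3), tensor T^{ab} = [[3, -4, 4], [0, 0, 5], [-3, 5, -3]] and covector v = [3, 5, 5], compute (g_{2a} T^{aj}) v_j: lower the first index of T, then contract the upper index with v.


Step 1: lower the first index. For a diagonal metric, g_{ia} T^{aj} = g_{ii} T^{ij} (no sum on i).
g_{22} = 2
S_2{}^1 = 2 * T^{21} = 2 * 0 = 0
S_2{}^2 = 2 * T^{22} = 2 * 0 = 0
S_2{}^3 = 2 * T^{23} = 2 * 5 = 10
Step 2: contract S_2{}^j with v_j.
S_2{}^1 * v_1 = 0 * 3 = 0
S_2{}^2 * v_2 = 0 * 5 = 0
S_2{}^3 * v_3 = 10 * 5 = 50
Result = 0 + 0 + 50 = 50

50


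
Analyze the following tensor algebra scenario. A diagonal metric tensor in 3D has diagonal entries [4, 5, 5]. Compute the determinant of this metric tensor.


For a diagonal metric, the determinant is the product of diagonal entries.
Diagonal entries: 4, 5, 5
det(g) = 4 * 5 * 5 = 100

100


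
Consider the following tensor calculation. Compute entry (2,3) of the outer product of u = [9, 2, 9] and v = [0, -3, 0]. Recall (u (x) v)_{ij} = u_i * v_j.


The outer product entry T_{ij} = u_i * v_j.
We need i=2, j=3.
u_2 = 2, v_3 = 0
T_{2,3} = 2 * 0 = 0

0


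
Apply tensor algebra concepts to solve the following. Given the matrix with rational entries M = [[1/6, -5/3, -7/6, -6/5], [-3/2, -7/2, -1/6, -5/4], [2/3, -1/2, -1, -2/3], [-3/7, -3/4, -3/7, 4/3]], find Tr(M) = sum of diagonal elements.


The trace is the sum of diagonal entries.
Diagonal: M[1,1] = 1/6, M[2,2] = -7/2, M[3,3] = -1, M[4,4] = 4/3
Tr(M) = 1/6 + -7/2 + -1 + 4/3
Computing step by step:
After adding M[1,1]: 1/6
After adding M[2,2]: -10/3
After adding M[3,3]: -13/3
After adding M[4,4]: -3
Tr(M) = -3

-3


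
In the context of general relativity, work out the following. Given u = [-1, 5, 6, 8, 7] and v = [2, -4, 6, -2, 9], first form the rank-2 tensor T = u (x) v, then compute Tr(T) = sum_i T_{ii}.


The outer product gives T_{ij} = u_i v_j.
The trace (contraction) is Tr(T) = sum_i T_{ii} = sum_i u_i v_i.
Diagonal entries:
T_{11} = u_1 * v_1 = -1 * 2 = -2
T_{22} = u_2 * v_2 = 5 * -4 = -20
T_{33} = u_3 * v_3 = 6 * 6 = 36
T_{44} = u_4 * v_4 = 8 * -2 = -16
T_{55} = u_5 * v_5 = 7 * 9 = 63
Tr(T) = -2 + -20 + 36 + -16 + 63 = 61

61


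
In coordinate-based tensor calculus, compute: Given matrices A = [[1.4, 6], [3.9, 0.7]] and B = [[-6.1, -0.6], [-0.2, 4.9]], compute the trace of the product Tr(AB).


Tr(AB) = sum_i (AB)_{ii} where (AB)_{ii} = sum_k A_{ik} B_{ki}.
(AB)_{11} = 1.4*-6.1 + 6*-0.2 = -9.74
(AB)_{22} = 3.9*-0.6 + 0.7*4.9 = 1.09
Tr(AB) = -9.74 + 1.09 = -8.65

-8.65


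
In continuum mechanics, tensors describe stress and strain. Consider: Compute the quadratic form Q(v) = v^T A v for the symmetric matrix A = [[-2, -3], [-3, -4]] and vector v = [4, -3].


First compute Av:
(Av)_1 = -2*4 + -3*-3 = 1
(Av)_2 = -3*4 + -4*-3 = 0
Av = [1, 0]
Then v^T (Av) = 4*1 + -3*0
= 4 + 0 = 4

4


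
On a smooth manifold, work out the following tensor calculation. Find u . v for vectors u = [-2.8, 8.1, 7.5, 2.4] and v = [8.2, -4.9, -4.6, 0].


The inner product u . v = sum of u_i * v_i.
Term-by-term: -2.8 * 8.2, 8.1 * -4.9, 7.5 * -4.6, 2.4 * 0
Products: -22.96, -39.69, -34.5, 0
Sum = -22.96 + -39.69 + -34.5 + 0 = -97.15

-97.15


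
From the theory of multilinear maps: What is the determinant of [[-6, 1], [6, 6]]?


For a 2x2 matrix [[a, b], [c, d]], det = a*d - b*c.
a = -6, b = 1, c = 6, d = 6
a*d = -6 * 6 = -36
b*c = 1 * 6 = 6
det = -36 - 6 = -42

-42


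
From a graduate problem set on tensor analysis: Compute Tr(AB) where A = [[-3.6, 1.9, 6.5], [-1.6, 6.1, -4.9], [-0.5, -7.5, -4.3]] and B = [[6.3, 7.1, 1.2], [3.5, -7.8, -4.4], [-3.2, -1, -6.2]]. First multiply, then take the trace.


Tr(AB) = sum_i (AB)_{ii} where (AB)_{ii} = sum_k A_{ik} B_{ki}.
(AB)_{11} = -3.6*6.3 + 1.9*3.5 + 6.5*-3.2 = -36.83
(AB)_{22} = -1.6*7.1 + 6.1*-7.8 + -4.9*-1 = -54.04
(AB)_{33} = -0.5*1.2 + -7.5*-4.4 + -4.3*-6.2 = 59.06
Tr(AB) = -36.83 + -54.04 + 59.06 = -31.81

-31.81


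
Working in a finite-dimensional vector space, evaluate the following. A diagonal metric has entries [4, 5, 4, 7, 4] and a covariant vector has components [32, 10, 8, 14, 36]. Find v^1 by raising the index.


To raise an index with a diagonal metric: v^i = v_i / g_{ii}.
For index 1: v_1 = 32, g_{11} = 4
v^1 = 32 / 4 = 8

8


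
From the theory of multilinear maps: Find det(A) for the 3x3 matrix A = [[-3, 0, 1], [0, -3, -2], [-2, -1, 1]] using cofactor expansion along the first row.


Expanding along the first row, det(A) = a11*M_11 - a12*M_12 + a13*M_13, where M_1j is the (1,j) minor.
Minor M_11 = -3*1 - -2*-1 = -5
Minor M_12 = 0*1 - -2*-2 = -4
Minor M_13 = 0*-1 - -3*-2 = -6
det = -3*(-5) - 0*(-4) + 1*(-6)
    = 15 - 0 + -6
    = 9

9


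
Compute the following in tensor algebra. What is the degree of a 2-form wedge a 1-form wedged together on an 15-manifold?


The degree of a wedge product is the sum of the degrees of the individual forms.
Degrees: 2, 1
Total degree = 2 + 1 = 3

3


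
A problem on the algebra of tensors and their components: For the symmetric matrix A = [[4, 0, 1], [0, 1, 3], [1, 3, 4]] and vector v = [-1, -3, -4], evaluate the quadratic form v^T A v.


First compute Av:
(Av)_1 = 4*-1 + 0*-3 + 1*-4 = -8
(Av)_2 = 0*-1 + 1*-3 + 3*-4 = -15
(Av)_3 = 1*-1 + 3*-3 + 4*-4 = -26
Av = [-8, -15, -26]
Then v^T (Av) = -1*-8 + -3*-15 + -4*-26
= 8 + 45 + 104 = 157

157


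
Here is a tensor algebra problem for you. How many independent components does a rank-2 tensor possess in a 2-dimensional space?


The number of components of a rank-r tensor in d dimensions is d^r.
Here d = 2 and r = 2.
2^2 = 4

4


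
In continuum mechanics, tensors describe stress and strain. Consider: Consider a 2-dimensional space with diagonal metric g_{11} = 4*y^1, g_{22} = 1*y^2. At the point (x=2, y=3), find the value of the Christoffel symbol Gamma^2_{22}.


For a diagonal metric, Gamma^k_{ij} = (1/2) g^{kk} (dg_{ik}/dx_j + dg_{jk}/dx_i - dg_{ij}/dx_k).
The metric is diagonal, so g_{ab} = 0 for a != b.
At the given point: g_{11} = 12, g_{22} = 9
g^{22} = 1/9
dg_{22}/dx_2 = dg_{22}/dx_2 = 6
dg_{22}/dx_2 = dg_{22}/dx_2 = 6
dg_{22}/dx_2 = dg_{22}/dx_2 = 6
Numerator = 6 + 6 - 6 = 6
Gamma^2_{22} = 6 / (2 * 9) = 1/3

1/3


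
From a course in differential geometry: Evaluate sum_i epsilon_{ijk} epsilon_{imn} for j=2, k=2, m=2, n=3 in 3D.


Using the identity: epsilon_{ijk} epsilon_{imn} = delta_{jm} delta_{kn} - delta_{jn} delta_{km}.
delta_{22} = 1
delta_{23} = 0
delta_{23} = 0
delta_{22} = 1
Result = 1 * 0 - 0 * 1 = 0 - 0 = 0

0


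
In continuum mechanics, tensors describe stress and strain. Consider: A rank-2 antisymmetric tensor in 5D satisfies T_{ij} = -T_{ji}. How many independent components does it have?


An antisymmetric rank-2 tensor satisfies A_{ij} = -A_{ji}, so diagonal entries are zero.
The independent components are the upper-triangular entries: C(n, 2) = n(n-1)/2.
n = 5
C(5, 2) = 5 * 4 / 2 = 20 / 2 = 10

10


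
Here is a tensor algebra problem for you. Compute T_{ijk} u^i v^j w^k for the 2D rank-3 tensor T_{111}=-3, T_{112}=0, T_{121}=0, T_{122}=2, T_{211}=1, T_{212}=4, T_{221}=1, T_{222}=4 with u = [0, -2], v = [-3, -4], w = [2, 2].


S = sum over i,j,k of T_{ijk} u_i v_j w_k. Expanding all 8 terms:
T_{111}*u_1*v_1*w_1 = -3*0*-3*2 = 0  (running total: 0)
T_{112}*u_1*v_1*w_2 = 0*0*-3*2 = 0  (running total: 0)
T_{121}*u_1*v_2*w_1 = 0*0*-4*2 = 0  (running total: 0)
T_{122}*u_1*v_2*w_2 = 2*0*-4*2 = 0  (running total: 0)
T_{211}*u_2*v_1*w_1 = 1*-2*-3*2 = 12  (running total: 12)
T_{212}*u_2*v_1*w_2 = 4*-2*-3*2 = 48  (running total: 60)
T_{221}*u_2*v_2*w_1 = 1*-2*-4*2 = 16  (running total: 76)
T_{222}*u_2*v_2*w_2 = 4*-2*-4*2 = 64  (running total: 140)
S = 140

140


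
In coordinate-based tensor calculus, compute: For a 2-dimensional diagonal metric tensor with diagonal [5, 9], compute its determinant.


For a diagonal metric, the determinant is the product of diagonal entries.
Diagonal entries: 5, 9
det(g) = 5 * 9 = 45

45


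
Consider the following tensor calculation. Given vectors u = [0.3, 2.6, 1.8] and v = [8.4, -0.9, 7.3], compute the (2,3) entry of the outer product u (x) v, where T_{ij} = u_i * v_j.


The outer product entry T_{ij} = u_i * v_j.
We need i=2, j=3.
u_2 = 2.6, v_3 = 7.3
T_{2,3} = 2.6 * 7.3 = 18.98

18.98


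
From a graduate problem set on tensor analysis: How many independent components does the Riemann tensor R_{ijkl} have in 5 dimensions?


The Riemann tensor in d dimensions has d^2(d^2 - 1)/12 independent components.
d = 5, so d^2 = 25
d^2 - 1 = 24
d^2(d^2 - 1) = 25 * 24 = 600
Divide by 12: 600 / 12 = 50

50


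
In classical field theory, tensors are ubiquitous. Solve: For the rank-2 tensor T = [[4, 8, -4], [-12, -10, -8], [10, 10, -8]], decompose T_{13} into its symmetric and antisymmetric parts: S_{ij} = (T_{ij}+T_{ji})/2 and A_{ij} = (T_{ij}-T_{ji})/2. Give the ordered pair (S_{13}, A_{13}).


T_{13} = -4
T_{31} = 10
S_{13} = (-4 + 10)/2 = 6/2 = 3
A_{13} = (-4 - 10)/2 = -14/2 = -7
Check: S + A = 3 + -7 = -4 = T_{13}.

(3, -7)


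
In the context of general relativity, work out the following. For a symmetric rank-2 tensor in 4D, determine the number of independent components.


A symmetric rank-2 tensor in d dimensions has d(d+1)/2 independent components.
d = 4
d(d+1)/2 = 4 * 5 / 2 = 20 / 2 = 10

10


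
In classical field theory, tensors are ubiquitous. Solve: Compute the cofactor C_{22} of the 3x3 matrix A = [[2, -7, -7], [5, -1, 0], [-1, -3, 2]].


To find cofactor C_{22}, delete row 2 and column 2.
The resulting 2x2 submatrix is: [[2, -7], [-1, 2]]
Minor M_{22} = 2*2 - -7*-1
  = 4 - 7 = -3
Sign = (-1)^(2+2) = (-1)^4 = 1
Cofactor C_{22} = 1 * -3 = -3

-3


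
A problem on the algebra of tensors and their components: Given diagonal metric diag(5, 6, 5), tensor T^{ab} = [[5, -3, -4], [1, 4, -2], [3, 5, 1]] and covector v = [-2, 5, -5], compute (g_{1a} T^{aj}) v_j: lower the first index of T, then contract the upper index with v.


Step 1: lower the first index. For a diagonal metric, g_{ia} T^{aj} = g_{ii} T^{ij} (no sum on i).
g_{11} = 5
S_1{}^1 = 5 * T^{11} = 5 * 5 = 25
S_1{}^2 = 5 * T^{12} = 5 * -3 = -15
S_1{}^3 = 5 * T^{13} = 5 * -4 = -20
Step 2: contract S_1{}^j with v_j.
S_1{}^1 * v_1 = 25 * -2 = -50
S_1{}^2 * v_2 = -15 * 5 = -75
S_1{}^3 * v_3 = -20 * -5 = 100
Result = -50 + -75 + 100 = -25

-25


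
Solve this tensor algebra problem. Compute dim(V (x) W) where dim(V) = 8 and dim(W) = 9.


The dimension of a tensor product is the product of dimensions.
dim(V) = 8, dim(W) = 9
dim(V (x) W) = 8 * 9 = 72

72


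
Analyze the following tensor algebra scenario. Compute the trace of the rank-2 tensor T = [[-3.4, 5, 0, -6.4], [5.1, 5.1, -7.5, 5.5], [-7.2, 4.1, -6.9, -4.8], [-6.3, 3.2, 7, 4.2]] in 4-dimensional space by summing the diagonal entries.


The contraction (trace) of a rank-2 tensor is the sum of its diagonal elements.
Diagonal entries: A[1,1] = -3.4, A[2,2] = 5.1, A[3,3] = -6.9, A[4,4] = 4.2
Tr(A) = -3.4 + 5.1 + -6.9 + 4.2 = -1

-1


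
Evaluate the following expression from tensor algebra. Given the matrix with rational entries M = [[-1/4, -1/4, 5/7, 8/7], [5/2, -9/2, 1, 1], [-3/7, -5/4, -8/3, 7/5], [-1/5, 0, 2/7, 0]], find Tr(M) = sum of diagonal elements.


The trace is the sum of diagonal entries.
Diagonal: M[1,1] = -1/4, M[2,2] = -9/2, M[3,3] = -8/3, M[4,4] = 0
Tr(M) = -1/4 + -9/2 + -8/3 + 0
Computing step by step:
After adding M[1,1]: -1/4
After adding M[2,2]: -19/4
After adding M[3,3]: -89/12
After adding M[4,4]: -89/12
Tr(M) = -89/12

-89/12


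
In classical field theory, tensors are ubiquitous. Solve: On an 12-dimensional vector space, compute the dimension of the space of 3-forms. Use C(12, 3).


The dimension of the space of p-forms on an n-dimensional space is C(n, p).
n = 12, p = 3
C(12, 3) = 12! / (3! * 9!) = 220

220


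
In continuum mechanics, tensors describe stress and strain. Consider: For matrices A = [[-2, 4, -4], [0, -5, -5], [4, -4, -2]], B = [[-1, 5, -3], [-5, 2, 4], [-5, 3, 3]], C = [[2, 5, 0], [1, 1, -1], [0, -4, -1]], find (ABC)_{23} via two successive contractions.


(ABC)_{23} = sum_m (AB)_{2m} C_{m3}. First compute row 2 of AB.
(AB)_{21} = 0*-1 + -5*-5 + -5*-5 = 50
(AB)_{22} = 0*5 + -5*2 + -5*3 = -25
(AB)_{23} = 0*-3 + -5*4 + -5*3 = -35
Now contract with column 3 of C:
(AB)_{21} * C_{13} = 50 * 0 = 0
(AB)_{22} * C_{23} = -25 * -1 = 25
(AB)_{23} * C_{33} = -35 * -1 = 35
(ABC)_{23} = 0 + 25 + 35 = 60

60


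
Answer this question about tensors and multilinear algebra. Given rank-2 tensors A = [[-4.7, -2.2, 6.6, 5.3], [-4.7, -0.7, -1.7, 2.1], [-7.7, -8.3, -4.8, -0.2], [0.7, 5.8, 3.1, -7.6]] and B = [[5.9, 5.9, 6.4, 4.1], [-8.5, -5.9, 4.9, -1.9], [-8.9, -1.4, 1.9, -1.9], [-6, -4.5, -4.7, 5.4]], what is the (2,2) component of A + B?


Tensor addition is component-wise: (A + B)_{ij} = A_{ij} + B_{ij}.
A_{22} = -0.7
B_{22} = -5.9
(A + B)_{22} = -0.7 + -5.9 = -6.6

-6.6


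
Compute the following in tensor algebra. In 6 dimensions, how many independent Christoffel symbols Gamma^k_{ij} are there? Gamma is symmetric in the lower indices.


Christoffel symbols Gamma^k_{ij} are symmetric in i,j, so there are d * d(d+1)/2 independent symbols.
d = 6
d(d+1)/2 = 6 * 7 / 2 = 21
Total = 6 * 21 = 126

126


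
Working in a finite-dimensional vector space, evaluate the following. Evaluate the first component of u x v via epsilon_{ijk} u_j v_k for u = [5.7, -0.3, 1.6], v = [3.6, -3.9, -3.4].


(u x v)_1 = sum_{j,k} epsilon_{1jk} u_j v_k. Only permutations of (1,2,3) contribute; the two non-zero terms are:
eps_{123} u_2 v_3 = 1 * -0.3 * -3.4 = 1.02
eps_{132} u_3 v_2 = -1 * 1.6 * -3.9 = 6.24
(u x v)_1 = 7.26

7.26


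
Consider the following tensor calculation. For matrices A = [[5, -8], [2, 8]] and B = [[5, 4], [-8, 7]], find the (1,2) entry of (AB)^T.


(AB)^T_{ij} = (AB)_{ji} = sum_k A_{jk} B_{ki}.
For i=1, j=2 we need (AB)_{21}:
A_{21} * B_{11} = 2 * 5 = 10
A_{22} * B_{21} = 8 * -8 = -64
Sum = 10 + -64 = -54

-54


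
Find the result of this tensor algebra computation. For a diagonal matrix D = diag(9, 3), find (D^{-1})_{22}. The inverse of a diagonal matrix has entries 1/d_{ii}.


For a diagonal matrix, the inverse has entries (D^{-1})_{ii} = 1/d_{ii}.
The diagonal entries are: d_{11} = 9, d_{22} = 3
We need (D^{-1})_{22} = 1/d_{22} = 1/3 = 1/3

1/3


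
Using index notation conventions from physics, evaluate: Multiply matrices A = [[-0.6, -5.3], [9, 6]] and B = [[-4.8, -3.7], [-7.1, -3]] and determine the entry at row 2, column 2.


(AB)_{ij} = sum_k A_{ik} B_{kj}.
For i=2, j=2:
A_{21} * B_{12} = 9 * -3.7 = -33.3
A_{22} * B_{22} = 6 * -3 = -18
Sum = -33.3 + -18 = -51.3

-51.3


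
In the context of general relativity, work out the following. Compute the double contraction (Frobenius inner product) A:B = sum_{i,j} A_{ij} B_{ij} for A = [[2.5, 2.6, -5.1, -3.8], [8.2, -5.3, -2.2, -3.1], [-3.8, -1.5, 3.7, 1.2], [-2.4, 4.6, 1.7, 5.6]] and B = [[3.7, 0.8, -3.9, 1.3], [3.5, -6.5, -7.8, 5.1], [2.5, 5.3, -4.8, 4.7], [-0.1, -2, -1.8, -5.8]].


A:B = sum over all i,j of A_{ij} * B_{ij}.
Row 1: 2.5*3.7=9.25, 2.6*0.8=2.08, -5.1*-3.9=19.89, -3.8*1.3=-4.94 => row sum = 26.28
Row 2: 8.2*3.5=28.7, -5.3*-6.5=34.45, -2.2*-7.8=17.16, -3.1*5.1=-15.81 => row sum = 64.5
Row 3: -3.8*2.5=-9.5, -1.5*5.3=-7.95, 3.7*-4.8=-17.76, 1.2*4.7=5.64 => row sum = -29.57
Row 4: -2.4*-0.1=0.24, 4.6*-2=-9.2, 1.7*-1.8=-3.06, 5.6*-5.8=-32.48 => row sum = -44.5
Total = 26.28 + 64.5 + -29.57 + -44.5 = 16.71

16.71


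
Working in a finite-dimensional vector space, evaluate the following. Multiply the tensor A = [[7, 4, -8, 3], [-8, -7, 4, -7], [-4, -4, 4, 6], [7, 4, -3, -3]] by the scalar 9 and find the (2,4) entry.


Scalar multiplication: (cA)_{ij} = c * A_{ij}.
c = 9
A_{24} = -7
(cA)_{24} = 9 * -7 = -63

-63


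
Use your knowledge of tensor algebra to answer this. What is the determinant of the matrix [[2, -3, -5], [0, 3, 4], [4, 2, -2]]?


Expanding along the first row, det(A) = a11*M_11 - a12*M_12 + a13*M_13, where M_1j is the (1,j) minor.
Minor M_11 = 3*-2 - 4*2 = -14
Minor M_12 = 0*-2 - 4*4 = -16
Minor M_13 = 0*2 - 3*4 = -12
det = 2*(-14) - -3*(-16) + -5*(-12)
    = -28 - 48 + 60
    = -16

-16


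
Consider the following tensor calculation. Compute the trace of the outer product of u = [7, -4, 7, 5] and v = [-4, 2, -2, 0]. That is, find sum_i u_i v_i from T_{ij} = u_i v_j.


The outer product gives T_{ij} = u_i v_j.
The trace (contraction) is Tr(T) = sum_i T_{ii} = sum_i u_i v_i.
Diagonal entries:
T_{11} = u_1 * v_1 = 7 * -4 = -28
T_{22} = u_2 * v_2 = -4 * 2 = -8
T_{33} = u_3 * v_3 = 7 * -2 = -14
T_{44} = u_4 * v_4 = 5 * 0 = 0
Tr(T) = -28 + -8 + -14 + 0 = -50

-50


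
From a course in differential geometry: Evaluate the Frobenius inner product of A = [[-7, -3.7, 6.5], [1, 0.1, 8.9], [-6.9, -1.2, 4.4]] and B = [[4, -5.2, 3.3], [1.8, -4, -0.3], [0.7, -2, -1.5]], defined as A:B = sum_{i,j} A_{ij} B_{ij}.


A:B = sum over all i,j of A_{ij} * B_{ij}.
Row 1: -7*4=-28, -3.7*-5.2=19.24, 6.5*3.3=21.45 => row sum = 12.69
Row 2: 1*1.8=1.8, 0.1*-4=-0.4, 8.9*-0.3=-2.67 => row sum = -1.27
Row 3: -6.9*0.7=-4.83, -1.2*-2=2.4, 4.4*-1.5=-6.6 => row sum = -9.03
Total = 12.69 + -1.27 + -9.03 = 2.39

2.39


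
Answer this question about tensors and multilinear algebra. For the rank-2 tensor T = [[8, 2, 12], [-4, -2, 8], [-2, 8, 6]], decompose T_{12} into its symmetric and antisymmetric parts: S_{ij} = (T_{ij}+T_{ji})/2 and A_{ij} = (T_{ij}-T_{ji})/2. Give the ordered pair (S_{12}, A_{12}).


T_{12} = 2
T_{21} = -4
S_{12} = (2 + -4)/2 = -2/2 = -1
A_{12} = (2 - -4)/2 = 6/2 = 3
Check: S + A = -1 + 3 = 2 = T_{12}.

(-1, 3)


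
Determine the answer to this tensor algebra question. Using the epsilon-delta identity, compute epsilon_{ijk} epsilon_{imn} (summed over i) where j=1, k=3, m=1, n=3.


Using the identity: epsilon_{ijk} epsilon_{imn} = delta_{jm} delta_{kn} - delta_{jn} delta_{km}.
delta_{11} = 1
delta_{33} = 1
delta_{13} = 0
delta_{31} = 0
Result = 1 * 1 - 0 * 0 = 1 - 0 = 1

1


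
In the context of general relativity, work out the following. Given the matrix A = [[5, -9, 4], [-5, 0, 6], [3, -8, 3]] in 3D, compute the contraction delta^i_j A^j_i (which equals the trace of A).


The contraction (trace) of a rank-2 tensor is the sum of its diagonal elements.
Diagonal entries: A[1,1] = 5, A[2,2] = 0, A[3,3] = 3
Tr(A) = 5 + 0 + 3 = 8

8


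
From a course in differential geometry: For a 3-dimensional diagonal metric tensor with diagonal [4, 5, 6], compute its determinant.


For a diagonal metric, the determinant is the product of diagonal entries.
Diagonal entries: 4, 5, 6
det(g) = 4 * 5 * 6 = 120

120


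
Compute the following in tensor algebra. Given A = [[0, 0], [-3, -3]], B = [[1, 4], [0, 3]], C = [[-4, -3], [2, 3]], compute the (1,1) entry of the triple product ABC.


(ABC)_{11} = sum_m (AB)_{1m} C_{m1}. First compute row 1 of AB.
(AB)_{11} = 0*1 + 0*0 = 0
(AB)_{12} = 0*4 + 0*3 = 0
Now contract with column 1 of C:
(AB)_{11} * C_{11} = 0 * -4 = 0
(AB)_{12} * C_{21} = 0 * 2 = 0
(ABC)_{11} = 0 + 0 = 0

0


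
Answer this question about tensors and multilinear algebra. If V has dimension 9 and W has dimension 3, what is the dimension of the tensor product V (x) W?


The dimension of a tensor product is the product of dimensions.
dim(V) = 9, dim(W) = 3
dim(V (x) W) = 9 * 3 = 27

27


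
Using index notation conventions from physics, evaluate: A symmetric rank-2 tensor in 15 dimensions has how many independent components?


A symmetric rank-2 tensor in d dimensions has d(d+1)/2 independent components.
d = 15
d(d+1)/2 = 15 * 16 / 2 = 240 / 2 = 120

120


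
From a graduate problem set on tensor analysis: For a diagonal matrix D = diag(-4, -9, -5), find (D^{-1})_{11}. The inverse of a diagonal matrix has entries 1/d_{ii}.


For a diagonal matrix, the inverse has entries (D^{-1})_{ii} = 1/d_{ii}.
The diagonal entries are: d_{11} = -4, d_{22} = -9, d_{33} = -5
We need (D^{-1})_{11} = 1/d_{11} = 1/-4 = -1/4

-1/4


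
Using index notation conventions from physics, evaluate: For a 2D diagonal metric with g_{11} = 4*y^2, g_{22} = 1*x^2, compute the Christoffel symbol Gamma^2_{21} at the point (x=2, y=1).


For a diagonal metric, Gamma^k_{ij} = (1/2) g^{kk} (dg_{ik}/dx_j + dg_{jk}/dx_i - dg_{ij}/dx_k).
The metric is diagonal, so g_{ab} = 0 for a != b.
At the given point: g_{11} = 4, g_{22} = 4
g^{22} = 1/4
dg_{22}/dx_1 = dg_{22}/dx_1 = 4
dg_{12}/dx_2 = 0 (off-diagonal)
dg_{21}/dx_2 = 0 (off-diagonal)
Numerator = 4 + 0 - 0 = 4
Gamma^2_{21} = 4 / (2 * 4) = 1/2

1/2


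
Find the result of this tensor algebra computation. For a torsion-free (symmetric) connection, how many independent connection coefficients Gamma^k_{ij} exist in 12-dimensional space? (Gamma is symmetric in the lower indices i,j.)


Christoffel symbols Gamma^k_{ij} are symmetric in i,j, so there are d * d(d+1)/2 independent symbols.
d = 12
d(d+1)/2 = 12 * 13 / 2 = 78
Total = 12 * 78 = 936

936


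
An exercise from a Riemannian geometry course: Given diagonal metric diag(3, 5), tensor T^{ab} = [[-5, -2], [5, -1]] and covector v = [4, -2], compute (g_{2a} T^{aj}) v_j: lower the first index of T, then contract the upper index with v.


Step 1: lower the first index. For a diagonal metric, g_{ia} T^{aj} = g_{ii} T^{ij} (no sum on i).
g_{22} = 5
S_2{}^1 = 5 * T^{21} = 5 * 5 = 25
S_2{}^2 = 5 * T^{22} = 5 * -1 = -5
Step 2: contract S_2{}^j with v_j.
S_2{}^1 * v_1 = 25 * 4 = 100
S_2{}^2 * v_2 = -5 * -2 = 10
Result = 100 + 10 = 110

110


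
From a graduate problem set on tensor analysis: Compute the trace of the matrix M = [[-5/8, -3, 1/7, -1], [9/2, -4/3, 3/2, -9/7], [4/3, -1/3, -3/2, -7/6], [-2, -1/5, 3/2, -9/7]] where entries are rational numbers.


The trace is the sum of diagonal entries.
Diagonal: M[1,1] = -5/8, M[2,2] = -4/3, M[3,3] = -3/2, M[4,4] = -9/7
Tr(M) = -5/8 + -4/3 + -3/2 + -9/7
Computing step by step:
After adding M[1,1]: -5/8
After adding M[2,2]: -47/24
After adding M[3,3]: -83/24
After adding M[4,4]: -797/168
Tr(M) = -797/168

-797/168


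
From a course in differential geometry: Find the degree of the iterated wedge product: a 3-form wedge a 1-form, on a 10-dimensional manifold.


The degree of a wedge product is the sum of the degrees of the individual forms.
Degrees: 3, 1
Total degree = 3 + 1 = 4

4


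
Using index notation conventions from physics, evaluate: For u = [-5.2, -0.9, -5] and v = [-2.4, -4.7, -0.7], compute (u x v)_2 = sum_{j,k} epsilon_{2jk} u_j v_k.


(u x v)_2 = sum_{j,k} epsilon_{2jk} u_j v_k. Only permutations of (1,2,3) contribute; the two non-zero terms are:
eps_{213} u_1 v_3 = -1 * -5.2 * -0.7 = -3.64
eps_{231} u_3 v_1 = 1 * -5 * -2.4 = 12
(u x v)_2 = 8.36

8.36


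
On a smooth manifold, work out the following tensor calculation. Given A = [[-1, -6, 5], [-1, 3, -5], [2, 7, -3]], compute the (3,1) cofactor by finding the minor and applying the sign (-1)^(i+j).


To find cofactor C_{31}, delete row 3 and column 1.
The resulting 2x2 submatrix is: [[-6, 5], [3, -5]]
Minor M_{31} = -6*-5 - 5*3
  = 30 - 15 = 15
Sign = (-1)^(3+1) = (-1)^4 = 1
Cofactor C_{31} = 1 * 15 = 15

15


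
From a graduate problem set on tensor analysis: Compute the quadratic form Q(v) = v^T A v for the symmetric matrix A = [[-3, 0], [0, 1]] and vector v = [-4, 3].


First compute Av:
(Av)_1 = -3*-4 + 0*3 = 12
(Av)_2 = 0*-4 + 1*3 = 3
Av = [12, 3]
Then v^T (Av) = -4*12 + 3*3
= -48 + 9 = -39

-39


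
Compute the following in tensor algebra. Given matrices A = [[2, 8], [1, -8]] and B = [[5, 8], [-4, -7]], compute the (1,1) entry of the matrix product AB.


(AB)_{ij} = sum_k A_{ik} B_{kj}.
For i=1, j=1:
A_{11} * B_{11} = 2 * 5 = 10
A_{12} * B_{21} = 8 * -4 = -32
Sum = 10 + -32 = -22

-22


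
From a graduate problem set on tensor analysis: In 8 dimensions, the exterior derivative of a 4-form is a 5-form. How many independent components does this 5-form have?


The exterior derivative of a p-form is a (p+1)-form.
Its number of independent components is C(n, p+1).
n = 8, p+1 = 5
C(8, 5) = 56

56


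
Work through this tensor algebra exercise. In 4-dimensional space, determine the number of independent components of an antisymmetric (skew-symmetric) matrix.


An antisymmetric rank-2 tensor satisfies A_{ij} = -A_{ji}, so diagonal entries are zero.
The independent components are the upper-triangular entries: C(n, 2) = n(n-1)/2.
n = 4
C(4, 2) = 4 * 3 / 2 = 12 / 2 = 6

6


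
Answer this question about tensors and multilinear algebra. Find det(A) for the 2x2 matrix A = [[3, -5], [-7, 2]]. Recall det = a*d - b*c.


For a 2x2 matrix [[a, b], [c, d]], det = a*d - b*c.
a = 3, b = -5, c = -7, d = 2
a*d = 3 * 2 = 6
b*c = -5 * -7 = 35
det = 6 - 35 = -29

-29


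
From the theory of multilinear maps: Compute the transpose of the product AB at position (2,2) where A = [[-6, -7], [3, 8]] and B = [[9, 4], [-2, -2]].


(AB)^T_{ij} = (AB)_{ji} = sum_k A_{jk} B_{ki}.
For i=2, j=2 we need (AB)_{22}:
A_{21} * B_{12} = 3 * 4 = 12
A_{22} * B_{22} = 8 * -2 = -16
Sum = 12 + -16 = -4

-4


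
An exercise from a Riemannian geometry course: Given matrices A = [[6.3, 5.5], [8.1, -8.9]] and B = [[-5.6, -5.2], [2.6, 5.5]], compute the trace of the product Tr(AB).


Tr(AB) = sum_i (AB)_{ii} where (AB)_{ii} = sum_k A_{ik} B_{ki}.
(AB)_{11} = 6.3*-5.6 + 5.5*2.6 = -20.98
(AB)_{22} = 8.1*-5.2 + -8.9*5.5 = -91.07
Tr(AB) = -20.98 + -91.07 = -112.05

-112.05
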